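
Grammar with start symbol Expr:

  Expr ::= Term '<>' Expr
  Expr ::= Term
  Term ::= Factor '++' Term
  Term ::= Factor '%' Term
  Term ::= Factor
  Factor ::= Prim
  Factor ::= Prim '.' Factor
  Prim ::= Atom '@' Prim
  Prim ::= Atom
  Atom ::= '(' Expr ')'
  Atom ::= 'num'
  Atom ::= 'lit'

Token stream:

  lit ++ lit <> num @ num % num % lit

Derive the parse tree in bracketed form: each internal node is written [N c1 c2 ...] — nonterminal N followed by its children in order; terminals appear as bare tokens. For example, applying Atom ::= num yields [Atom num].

[Expr [Term [Factor [Prim [Atom lit]]] ++ [Term [Factor [Prim [Atom lit]]]]] <> [Expr [Term [Factor [Prim [Atom num] @ [Prim [Atom num]]]] % [Term [Factor [Prim [Atom num]]] % [Term [Factor [Prim [Atom lit]]]]]]]]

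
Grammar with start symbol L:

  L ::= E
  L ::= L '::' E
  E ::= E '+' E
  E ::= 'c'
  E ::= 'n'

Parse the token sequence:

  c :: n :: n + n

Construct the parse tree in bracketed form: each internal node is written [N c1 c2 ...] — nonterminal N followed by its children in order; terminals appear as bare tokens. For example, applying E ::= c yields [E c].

L
L :: E
L :: E :: E
E :: E :: E
c :: E :: E
c :: n :: E
c :: n :: E + E
c :: n :: n + E
c :: n :: n + n

[L [L [L [E c]] :: [E n]] :: [E [E n] + [E n]]]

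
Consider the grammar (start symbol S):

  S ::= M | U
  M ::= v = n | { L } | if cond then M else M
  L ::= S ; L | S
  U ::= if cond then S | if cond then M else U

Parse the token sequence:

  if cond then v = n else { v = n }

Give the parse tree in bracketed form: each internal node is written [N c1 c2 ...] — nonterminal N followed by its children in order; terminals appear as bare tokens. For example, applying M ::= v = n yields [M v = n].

[S [M if cond then [M v = n] else [M { [L [S [M v = n]]] }]]]

S
M
if cond then M else M
if cond then v = n else M
if cond then v = n else { L }
if cond then v = n else { S }
if cond then v = n else { M }
if cond then v = n else { v = n }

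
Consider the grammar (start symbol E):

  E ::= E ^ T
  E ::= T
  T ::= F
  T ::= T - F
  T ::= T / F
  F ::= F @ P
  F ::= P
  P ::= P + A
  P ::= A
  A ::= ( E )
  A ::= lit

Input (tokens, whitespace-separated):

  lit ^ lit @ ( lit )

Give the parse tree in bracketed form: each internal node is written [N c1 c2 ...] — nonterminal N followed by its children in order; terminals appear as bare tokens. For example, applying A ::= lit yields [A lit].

[E [E [T [F [P [A lit]]]]] ^ [T [F [F [P [A lit]]] @ [P [A ( [E [T [F [P [A lit]]]]] )]]]]]

E
E ^ T
T ^ T
F ^ T
P ^ T
A ^ T
lit ^ T
lit ^ F
lit ^ F @ P
lit ^ P @ P
lit ^ A @ P
lit ^ lit @ P
lit ^ lit @ A
lit ^ lit @ ( E )
lit ^ lit @ ( T )
lit ^ lit @ ( F )
lit ^ lit @ ( P )
lit ^ lit @ ( A )
lit ^ lit @ ( lit )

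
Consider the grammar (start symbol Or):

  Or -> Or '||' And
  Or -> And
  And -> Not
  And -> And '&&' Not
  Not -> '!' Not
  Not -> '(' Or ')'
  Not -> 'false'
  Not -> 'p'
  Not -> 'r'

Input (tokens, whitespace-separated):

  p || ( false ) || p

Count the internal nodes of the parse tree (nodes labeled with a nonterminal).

12

[Or [Or [Or [And [Not p]]] || [And [Not ( [Or [And [Not false]]] )]]] || [And [Not p]]]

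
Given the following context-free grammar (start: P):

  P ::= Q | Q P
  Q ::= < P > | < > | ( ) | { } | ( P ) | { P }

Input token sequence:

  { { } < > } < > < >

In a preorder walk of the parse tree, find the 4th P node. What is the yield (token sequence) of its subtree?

[P [Q { [P [Q { }] [P [Q < >]]] }] [P [Q < >] [P [Q < >]]]]

< > < >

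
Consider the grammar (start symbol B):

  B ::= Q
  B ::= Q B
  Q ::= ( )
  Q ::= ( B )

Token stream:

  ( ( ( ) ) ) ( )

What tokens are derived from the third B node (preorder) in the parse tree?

( )

[B [Q ( [B [Q ( [B [Q ( )]] )]] )] [B [Q ( )]]]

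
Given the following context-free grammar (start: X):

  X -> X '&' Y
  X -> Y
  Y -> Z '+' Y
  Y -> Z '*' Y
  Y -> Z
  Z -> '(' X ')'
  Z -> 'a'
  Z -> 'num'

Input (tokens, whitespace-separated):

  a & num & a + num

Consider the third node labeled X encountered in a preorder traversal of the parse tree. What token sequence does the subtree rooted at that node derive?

a

[X [X [X [Y [Z a]]] & [Y [Z num]]] & [Y [Z a] + [Y [Z num]]]]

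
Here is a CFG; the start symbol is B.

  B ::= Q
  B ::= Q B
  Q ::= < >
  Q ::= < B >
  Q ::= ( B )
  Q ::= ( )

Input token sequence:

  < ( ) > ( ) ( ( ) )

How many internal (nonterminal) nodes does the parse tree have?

[B [Q < [B [Q ( )]] >] [B [Q ( )] [B [Q ( [B [Q ( )]] )]]]]

10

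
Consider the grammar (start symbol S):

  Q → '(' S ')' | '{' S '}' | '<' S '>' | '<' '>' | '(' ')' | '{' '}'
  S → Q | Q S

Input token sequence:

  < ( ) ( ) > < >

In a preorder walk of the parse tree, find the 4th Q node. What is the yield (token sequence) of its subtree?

< >

[S [Q < [S [Q ( )] [S [Q ( )]]] >] [S [Q < >]]]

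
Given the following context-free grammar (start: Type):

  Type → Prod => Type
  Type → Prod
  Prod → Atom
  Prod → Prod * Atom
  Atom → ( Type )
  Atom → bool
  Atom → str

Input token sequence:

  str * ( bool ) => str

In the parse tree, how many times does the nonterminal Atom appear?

[Type [Prod [Prod [Atom str]] * [Atom ( [Type [Prod [Atom bool]]] )]] => [Type [Prod [Atom str]]]]

4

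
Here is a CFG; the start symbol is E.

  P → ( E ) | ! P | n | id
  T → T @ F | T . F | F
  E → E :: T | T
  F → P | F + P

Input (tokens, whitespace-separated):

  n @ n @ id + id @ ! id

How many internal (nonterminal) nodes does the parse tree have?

[E [T [T [T [T [F [P n]]] @ [F [P n]]] @ [F [F [P id]] + [P id]]] @ [F [P ! [P id]]]]]

16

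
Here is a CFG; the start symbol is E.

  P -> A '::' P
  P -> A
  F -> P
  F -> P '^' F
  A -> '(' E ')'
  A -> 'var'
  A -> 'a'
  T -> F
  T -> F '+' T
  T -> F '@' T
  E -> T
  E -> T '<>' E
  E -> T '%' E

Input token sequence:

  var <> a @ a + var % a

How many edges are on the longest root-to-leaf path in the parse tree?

[E [T [F [P [A var]]]] <> [E [T [F [P [A a]]] @ [T [F [P [A a]]] + [T [F [P [A var]]]]]] % [E [T [F [P [A a]]]]]]]

8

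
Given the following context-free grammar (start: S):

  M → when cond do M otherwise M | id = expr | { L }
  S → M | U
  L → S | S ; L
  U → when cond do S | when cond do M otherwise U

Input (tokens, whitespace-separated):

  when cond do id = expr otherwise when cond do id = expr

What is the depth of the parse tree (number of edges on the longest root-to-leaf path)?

5

[S [U when cond do [M id = expr] otherwise [U when cond do [S [M id = expr]]]]]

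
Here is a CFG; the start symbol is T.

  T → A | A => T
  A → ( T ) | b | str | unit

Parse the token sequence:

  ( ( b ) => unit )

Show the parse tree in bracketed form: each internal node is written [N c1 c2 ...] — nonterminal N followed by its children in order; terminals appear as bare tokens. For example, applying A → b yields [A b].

[T [A ( [T [A ( [T [A b]] )] => [T [A unit]]] )]]

T
A
( T )
( A => T )
( ( T ) => T )
( ( A ) => T )
( ( b ) => T )
( ( b ) => A )
( ( b ) => unit )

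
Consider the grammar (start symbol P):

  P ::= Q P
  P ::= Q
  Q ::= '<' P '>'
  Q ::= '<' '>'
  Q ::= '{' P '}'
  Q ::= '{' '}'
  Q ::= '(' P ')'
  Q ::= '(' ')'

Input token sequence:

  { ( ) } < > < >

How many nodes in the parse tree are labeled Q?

[P [Q { [P [Q ( )]] }] [P [Q < >] [P [Q < >]]]]

4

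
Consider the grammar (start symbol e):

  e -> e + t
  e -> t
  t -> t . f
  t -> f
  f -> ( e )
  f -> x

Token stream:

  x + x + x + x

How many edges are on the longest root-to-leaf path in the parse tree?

6

[e [e [e [e [t [f x]]] + [t [f x]]] + [t [f x]]] + [t [f x]]]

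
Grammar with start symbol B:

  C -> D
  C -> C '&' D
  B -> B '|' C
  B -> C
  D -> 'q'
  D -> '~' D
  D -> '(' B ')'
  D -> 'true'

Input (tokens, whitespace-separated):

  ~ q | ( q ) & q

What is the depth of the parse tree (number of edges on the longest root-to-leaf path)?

[B [B [C [D ~ [D q]]]] | [C [C [D ( [B [C [D q]]] )]] & [D q]]]

7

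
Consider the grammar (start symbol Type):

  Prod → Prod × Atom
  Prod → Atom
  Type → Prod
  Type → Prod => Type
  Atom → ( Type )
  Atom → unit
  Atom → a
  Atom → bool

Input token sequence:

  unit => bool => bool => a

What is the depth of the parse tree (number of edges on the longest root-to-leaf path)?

[Type [Prod [Atom unit]] => [Type [Prod [Atom bool]] => [Type [Prod [Atom bool]] => [Type [Prod [Atom a]]]]]]

6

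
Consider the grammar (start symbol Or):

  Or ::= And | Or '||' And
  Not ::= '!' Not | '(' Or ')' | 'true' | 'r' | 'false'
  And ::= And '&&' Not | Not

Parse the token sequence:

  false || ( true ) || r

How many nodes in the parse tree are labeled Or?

[Or [Or [Or [And [Not false]]] || [And [Not ( [Or [And [Not true]]] )]]] || [And [Not r]]]

4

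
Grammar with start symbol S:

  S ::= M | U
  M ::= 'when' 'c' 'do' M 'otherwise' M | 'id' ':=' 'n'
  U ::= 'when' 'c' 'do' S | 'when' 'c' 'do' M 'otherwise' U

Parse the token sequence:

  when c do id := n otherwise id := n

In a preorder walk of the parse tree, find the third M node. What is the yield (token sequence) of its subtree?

id := n

[S [M when c do [M id := n] otherwise [M id := n]]]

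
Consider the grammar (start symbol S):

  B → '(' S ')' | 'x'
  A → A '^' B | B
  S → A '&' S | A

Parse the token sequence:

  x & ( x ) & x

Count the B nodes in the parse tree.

[S [A [B x]] & [S [A [B ( [S [A [B x]]] )]] & [S [A [B x]]]]]

4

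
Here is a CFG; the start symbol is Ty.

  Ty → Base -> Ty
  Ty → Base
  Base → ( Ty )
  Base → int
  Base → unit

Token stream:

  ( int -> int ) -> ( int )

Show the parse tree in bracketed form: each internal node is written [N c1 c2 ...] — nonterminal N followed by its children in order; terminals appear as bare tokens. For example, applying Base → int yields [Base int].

Ty
Base -> Ty
( Ty ) -> Ty
( Base -> Ty ) -> Ty
( int -> Ty ) -> Ty
( int -> Base ) -> Ty
( int -> int ) -> Ty
( int -> int ) -> Base
( int -> int ) -> ( Ty )
( int -> int ) -> ( Base )
( int -> int ) -> ( int )

[Ty [Base ( [Ty [Base int] -> [Ty [Base int]]] )] -> [Ty [Base ( [Ty [Base int]] )]]]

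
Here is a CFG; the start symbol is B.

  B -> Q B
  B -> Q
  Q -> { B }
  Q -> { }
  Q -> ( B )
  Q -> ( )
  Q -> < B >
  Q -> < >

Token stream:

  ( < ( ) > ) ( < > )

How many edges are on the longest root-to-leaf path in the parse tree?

6

[B [Q ( [B [Q < [B [Q ( )]] >]] )] [B [Q ( [B [Q < >]] )]]]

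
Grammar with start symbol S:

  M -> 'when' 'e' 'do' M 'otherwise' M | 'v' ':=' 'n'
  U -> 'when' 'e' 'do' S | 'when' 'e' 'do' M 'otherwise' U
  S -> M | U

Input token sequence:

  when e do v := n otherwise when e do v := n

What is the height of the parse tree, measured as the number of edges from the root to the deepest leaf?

5

[S [U when e do [M v := n] otherwise [U when e do [S [M v := n]]]]]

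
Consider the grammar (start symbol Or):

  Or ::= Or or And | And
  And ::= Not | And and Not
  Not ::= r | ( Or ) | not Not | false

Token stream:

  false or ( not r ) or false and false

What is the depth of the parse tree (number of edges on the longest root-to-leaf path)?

8

[Or [Or [Or [And [Not false]]] or [And [Not ( [Or [And [Not not [Not r]]]] )]]] or [And [And [Not false]] and [Not false]]]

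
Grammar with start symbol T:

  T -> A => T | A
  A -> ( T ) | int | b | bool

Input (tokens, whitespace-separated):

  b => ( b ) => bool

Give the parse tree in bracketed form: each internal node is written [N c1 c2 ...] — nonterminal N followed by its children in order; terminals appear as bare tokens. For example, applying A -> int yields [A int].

T
A => T
b => T
b => A => T
b => ( T ) => T
b => ( A ) => T
b => ( b ) => T
b => ( b ) => A
b => ( b ) => bool

[T [A b] => [T [A ( [T [A b]] )] => [T [A bool]]]]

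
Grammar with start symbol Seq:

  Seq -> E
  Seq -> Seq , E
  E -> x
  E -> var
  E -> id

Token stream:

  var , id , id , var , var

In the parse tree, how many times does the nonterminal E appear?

[Seq [Seq [Seq [Seq [Seq [E var]] , [E id]] , [E id]] , [E var]] , [E var]]

5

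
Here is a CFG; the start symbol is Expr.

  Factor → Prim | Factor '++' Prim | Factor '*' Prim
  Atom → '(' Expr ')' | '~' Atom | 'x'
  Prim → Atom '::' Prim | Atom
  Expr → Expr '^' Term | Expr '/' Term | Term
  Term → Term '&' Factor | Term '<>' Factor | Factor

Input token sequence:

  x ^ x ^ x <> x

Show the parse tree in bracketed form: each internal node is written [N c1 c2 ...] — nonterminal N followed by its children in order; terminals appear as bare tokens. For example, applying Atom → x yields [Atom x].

[Expr [Expr [Expr [Term [Factor [Prim [Atom x]]]]] ^ [Term [Factor [Prim [Atom x]]]]] ^ [Term [Term [Factor [Prim [Atom x]]]] <> [Factor [Prim [Atom x]]]]]

Expr
Expr ^ Term
Expr ^ Term ^ Term
Term ^ Term ^ Term
Factor ^ Term ^ Term
Prim ^ Term ^ Term
Atom ^ Term ^ Term
x ^ Term ^ Term
x ^ Factor ^ Term
x ^ Prim ^ Term
x ^ Atom ^ Term
x ^ x ^ Term
x ^ x ^ Term <> Factor
x ^ x ^ Factor <> Factor
x ^ x ^ Prim <> Factor
x ^ x ^ Atom <> Factor
x ^ x ^ x <> Factor
x ^ x ^ x <> Prim
x ^ x ^ x <> Atom
x ^ x ^ x <> x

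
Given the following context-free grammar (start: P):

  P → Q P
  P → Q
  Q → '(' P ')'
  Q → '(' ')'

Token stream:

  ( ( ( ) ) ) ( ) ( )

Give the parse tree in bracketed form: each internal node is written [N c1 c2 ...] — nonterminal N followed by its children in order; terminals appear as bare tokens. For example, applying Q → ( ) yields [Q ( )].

P
Q P
( P ) P
( Q ) P
( ( P ) ) P
( ( Q ) ) P
( ( ( ) ) ) P
( ( ( ) ) ) Q P
( ( ( ) ) ) ( ) P
( ( ( ) ) ) ( ) Q
( ( ( ) ) ) ( ) ( )

[P [Q ( [P [Q ( [P [Q ( )]] )]] )] [P [Q ( )] [P [Q ( )]]]]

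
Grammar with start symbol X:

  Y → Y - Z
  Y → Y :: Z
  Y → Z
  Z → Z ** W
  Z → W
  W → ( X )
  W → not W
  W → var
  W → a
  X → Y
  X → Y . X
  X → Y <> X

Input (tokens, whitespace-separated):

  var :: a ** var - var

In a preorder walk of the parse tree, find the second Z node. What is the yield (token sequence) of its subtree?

[X [Y [Y [Y [Z [W var]]] :: [Z [Z [W a]] ** [W var]]] - [Z [W var]]]]

a ** var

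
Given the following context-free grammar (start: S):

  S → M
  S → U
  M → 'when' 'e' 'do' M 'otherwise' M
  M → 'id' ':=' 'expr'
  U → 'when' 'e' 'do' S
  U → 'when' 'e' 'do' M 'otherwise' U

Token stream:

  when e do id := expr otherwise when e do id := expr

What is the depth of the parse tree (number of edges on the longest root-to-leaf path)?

5

[S [U when e do [M id := expr] otherwise [U when e do [S [M id := expr]]]]]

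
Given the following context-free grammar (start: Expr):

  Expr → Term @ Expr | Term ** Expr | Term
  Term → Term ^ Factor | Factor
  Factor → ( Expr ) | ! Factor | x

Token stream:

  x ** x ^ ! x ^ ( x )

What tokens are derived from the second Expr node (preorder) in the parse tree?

x ^ ! x ^ ( x )

[Expr [Term [Factor x]] ** [Expr [Term [Term [Term [Factor x]] ^ [Factor ! [Factor x]]] ^ [Factor ( [Expr [Term [Factor x]]] )]]]]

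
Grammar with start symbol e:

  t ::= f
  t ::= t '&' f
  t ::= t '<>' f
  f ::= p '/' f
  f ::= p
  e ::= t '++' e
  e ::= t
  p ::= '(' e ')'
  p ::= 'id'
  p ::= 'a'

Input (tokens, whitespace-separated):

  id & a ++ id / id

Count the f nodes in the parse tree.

4

[e [t [t [f [p id]]] & [f [p a]]] ++ [e [t [f [p id] / [f [p id]]]]]]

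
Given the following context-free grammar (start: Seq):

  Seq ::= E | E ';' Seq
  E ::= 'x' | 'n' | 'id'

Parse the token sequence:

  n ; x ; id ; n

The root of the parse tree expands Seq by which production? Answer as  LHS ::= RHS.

Seq ::= E ';' Seq

[Seq [E n] ; [Seq [E x] ; [Seq [E id] ; [Seq [E n]]]]]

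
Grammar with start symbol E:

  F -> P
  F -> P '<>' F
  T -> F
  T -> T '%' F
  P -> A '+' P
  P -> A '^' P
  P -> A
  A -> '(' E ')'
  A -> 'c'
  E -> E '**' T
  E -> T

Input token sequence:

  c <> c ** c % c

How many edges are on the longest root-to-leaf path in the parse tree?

[E [E [T [F [P [A c]] <> [F [P [A c]]]]]] ** [T [T [F [P [A c]]]] % [F [P [A c]]]]]

7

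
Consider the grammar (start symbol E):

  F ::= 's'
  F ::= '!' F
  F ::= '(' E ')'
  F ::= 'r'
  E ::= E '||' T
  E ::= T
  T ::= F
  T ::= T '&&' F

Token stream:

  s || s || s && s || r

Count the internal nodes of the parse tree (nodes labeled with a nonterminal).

[E [E [E [E [T [F s]]] || [T [F s]]] || [T [T [F s]] && [F s]]] || [T [F r]]]

14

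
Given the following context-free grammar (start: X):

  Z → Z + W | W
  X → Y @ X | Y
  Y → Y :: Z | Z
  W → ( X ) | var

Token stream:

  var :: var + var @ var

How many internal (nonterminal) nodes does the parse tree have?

[X [Y [Y [Z [W var]]] :: [Z [Z [W var]] + [W var]]] @ [X [Y [Z [W var]]]]]

13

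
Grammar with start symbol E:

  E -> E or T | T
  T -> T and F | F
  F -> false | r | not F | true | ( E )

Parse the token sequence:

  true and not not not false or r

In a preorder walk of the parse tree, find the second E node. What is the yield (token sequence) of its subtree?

[E [E [T [T [F true]] and [F not [F not [F not [F false]]]]]] or [T [F r]]]

true and not not not false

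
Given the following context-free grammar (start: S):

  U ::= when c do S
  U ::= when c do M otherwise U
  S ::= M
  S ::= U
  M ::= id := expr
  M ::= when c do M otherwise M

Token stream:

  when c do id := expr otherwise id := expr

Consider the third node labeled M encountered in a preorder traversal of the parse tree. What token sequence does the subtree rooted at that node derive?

[S [M when c do [M id := expr] otherwise [M id := expr]]]

id := expr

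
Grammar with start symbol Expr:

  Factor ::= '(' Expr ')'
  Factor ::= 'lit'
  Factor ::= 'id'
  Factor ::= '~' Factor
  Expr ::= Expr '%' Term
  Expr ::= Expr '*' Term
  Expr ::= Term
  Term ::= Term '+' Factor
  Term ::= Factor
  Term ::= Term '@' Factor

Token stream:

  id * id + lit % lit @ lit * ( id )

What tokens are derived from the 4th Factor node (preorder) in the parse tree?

[Expr [Expr [Expr [Expr [Term [Factor id]]] * [Term [Term [Factor id]] + [Factor lit]]] % [Term [Term [Factor lit]] @ [Factor lit]]] * [Term [Factor ( [Expr [Term [Factor id]]] )]]]

lit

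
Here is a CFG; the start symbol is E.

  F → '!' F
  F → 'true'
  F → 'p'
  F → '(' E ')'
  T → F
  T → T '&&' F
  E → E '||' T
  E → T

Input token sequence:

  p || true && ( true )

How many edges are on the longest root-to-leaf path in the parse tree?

[E [E [T [F p]]] || [T [T [F true]] && [F ( [E [T [F true]]] )]]]

6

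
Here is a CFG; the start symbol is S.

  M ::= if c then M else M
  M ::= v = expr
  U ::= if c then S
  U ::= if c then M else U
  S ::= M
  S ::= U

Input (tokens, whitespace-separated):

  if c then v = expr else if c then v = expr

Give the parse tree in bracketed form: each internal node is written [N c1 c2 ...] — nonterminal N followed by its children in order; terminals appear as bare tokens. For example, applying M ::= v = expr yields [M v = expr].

[S [U if c then [M v = expr] else [U if c then [S [M v = expr]]]]]

S
U
if c then M else U
if c then v = expr else U
if c then v = expr else if c then S
if c then v = expr else if c then M
if c then v = expr else if c then v = expr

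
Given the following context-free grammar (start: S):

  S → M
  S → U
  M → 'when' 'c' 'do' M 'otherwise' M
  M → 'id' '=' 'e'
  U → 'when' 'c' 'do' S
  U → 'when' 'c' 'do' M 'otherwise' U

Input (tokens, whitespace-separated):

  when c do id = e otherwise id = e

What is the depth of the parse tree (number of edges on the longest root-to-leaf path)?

[S [M when c do [M id = e] otherwise [M id = e]]]

3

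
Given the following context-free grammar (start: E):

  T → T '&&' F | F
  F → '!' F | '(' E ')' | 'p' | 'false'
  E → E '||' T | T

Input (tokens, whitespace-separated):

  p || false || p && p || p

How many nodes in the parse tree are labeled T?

5

[E [E [E [E [T [F p]]] || [T [F false]]] || [T [T [F p]] && [F p]]] || [T [F p]]]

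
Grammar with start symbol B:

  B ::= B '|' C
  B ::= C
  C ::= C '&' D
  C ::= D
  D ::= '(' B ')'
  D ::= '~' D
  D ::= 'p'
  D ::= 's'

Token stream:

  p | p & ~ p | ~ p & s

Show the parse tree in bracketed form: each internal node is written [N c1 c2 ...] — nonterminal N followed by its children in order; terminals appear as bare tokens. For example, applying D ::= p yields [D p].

B
B | C
B | C | C
C | C | C
D | C | C
p | C | C
p | C & D | C
p | D & D | C
p | p & D | C
p | p & ~ D | C
p | p & ~ p | C
p | p & ~ p | C & D
p | p & ~ p | D & D
p | p & ~ p | ~ D & D
p | p & ~ p | ~ p & D
p | p & ~ p | ~ p & s

[B [B [B [C [D p]]] | [C [C [D p]] & [D ~ [D p]]]] | [C [C [D ~ [D p]]] & [D s]]]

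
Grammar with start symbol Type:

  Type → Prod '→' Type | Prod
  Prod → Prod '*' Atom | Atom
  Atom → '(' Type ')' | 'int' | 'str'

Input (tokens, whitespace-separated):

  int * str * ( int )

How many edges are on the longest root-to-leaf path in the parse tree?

[Type [Prod [Prod [Prod [Atom int]] * [Atom str]] * [Atom ( [Type [Prod [Atom int]]] )]]]

6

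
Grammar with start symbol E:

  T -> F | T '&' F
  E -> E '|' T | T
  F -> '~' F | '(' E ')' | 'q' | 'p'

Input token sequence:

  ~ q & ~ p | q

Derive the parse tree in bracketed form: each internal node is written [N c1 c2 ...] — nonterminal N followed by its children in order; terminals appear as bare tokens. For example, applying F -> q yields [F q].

[E [E [T [T [F ~ [F q]]] & [F ~ [F p]]]] | [T [F q]]]

E
E | T
T | T
T & F | T
F & F | T
~ F & F | T
~ q & F | T
~ q & ~ F | T
~ q & ~ p | T
~ q & ~ p | F
~ q & ~ p | q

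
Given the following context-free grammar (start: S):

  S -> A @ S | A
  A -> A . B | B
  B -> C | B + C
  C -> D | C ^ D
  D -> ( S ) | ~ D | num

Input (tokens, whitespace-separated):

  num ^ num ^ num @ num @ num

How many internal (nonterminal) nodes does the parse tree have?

[S [A [B [C [C [C [D num]] ^ [D num]] ^ [D num]]]] @ [S [A [B [C [D num]]]] @ [S [A [B [C [D num]]]]]]]

19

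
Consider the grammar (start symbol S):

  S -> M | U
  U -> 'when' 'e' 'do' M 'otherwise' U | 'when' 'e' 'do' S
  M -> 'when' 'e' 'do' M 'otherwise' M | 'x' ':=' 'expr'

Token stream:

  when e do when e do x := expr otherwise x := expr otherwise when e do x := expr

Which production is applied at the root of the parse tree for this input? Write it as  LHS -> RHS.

S -> U

[S [U when e do [M when e do [M x := expr] otherwise [M x := expr]] otherwise [U when e do [S [M x := expr]]]]]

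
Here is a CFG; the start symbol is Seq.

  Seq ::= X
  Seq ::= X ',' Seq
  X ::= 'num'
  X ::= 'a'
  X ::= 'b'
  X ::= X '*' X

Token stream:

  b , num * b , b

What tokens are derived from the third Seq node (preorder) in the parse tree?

[Seq [X b] , [Seq [X [X num] * [X b]] , [Seq [X b]]]]

b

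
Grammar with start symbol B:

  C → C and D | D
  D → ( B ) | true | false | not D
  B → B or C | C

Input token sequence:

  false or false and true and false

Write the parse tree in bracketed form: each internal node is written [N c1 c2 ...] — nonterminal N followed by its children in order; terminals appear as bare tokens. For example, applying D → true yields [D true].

[B [B [C [D false]]] or [C [C [C [D false]] and [D true]] and [D false]]]

B
B or C
C or C
D or C
false or C
false or C and D
false or C and D and D
false or D and D and D
false or false and D and D
false or false and true and D
false or false and true and false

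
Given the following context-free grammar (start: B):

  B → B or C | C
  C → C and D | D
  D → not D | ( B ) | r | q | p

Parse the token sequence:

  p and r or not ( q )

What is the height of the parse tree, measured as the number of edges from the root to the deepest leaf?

[B [B [C [C [D p]] and [D r]]] or [C [D not [D ( [B [C [D q]]] )]]]]

7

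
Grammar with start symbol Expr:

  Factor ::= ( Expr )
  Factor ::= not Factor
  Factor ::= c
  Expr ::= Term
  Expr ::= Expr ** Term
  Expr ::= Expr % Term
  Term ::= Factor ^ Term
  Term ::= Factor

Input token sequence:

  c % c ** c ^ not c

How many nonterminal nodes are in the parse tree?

12

[Expr [Expr [Expr [Term [Factor c]]] % [Term [Factor c]]] ** [Term [Factor c] ^ [Term [Factor not [Factor c]]]]]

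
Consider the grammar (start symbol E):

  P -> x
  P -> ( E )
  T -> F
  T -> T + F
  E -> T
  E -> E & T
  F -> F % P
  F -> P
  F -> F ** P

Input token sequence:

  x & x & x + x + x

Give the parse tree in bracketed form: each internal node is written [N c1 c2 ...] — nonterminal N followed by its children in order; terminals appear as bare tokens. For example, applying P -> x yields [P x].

E
E & T
E & T & T
T & T & T
F & T & T
P & T & T
x & T & T
x & F & T
x & P & T
x & x & T
x & x & T + F
x & x & T + F + F
x & x & F + F + F
x & x & P + F + F
x & x & x + F + F
x & x & x + P + F
x & x & x + x + F
x & x & x + x + P
x & x & x + x + x

[E [E [E [T [F [P x]]]] & [T [F [P x]]]] & [T [T [T [F [P x]]] + [F [P x]]] + [F [P x]]]]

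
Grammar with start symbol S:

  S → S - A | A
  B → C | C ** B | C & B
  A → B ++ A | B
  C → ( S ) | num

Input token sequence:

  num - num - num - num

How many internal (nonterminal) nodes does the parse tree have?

16

[S [S [S [S [A [B [C num]]]] - [A [B [C num]]]] - [A [B [C num]]]] - [A [B [C num]]]]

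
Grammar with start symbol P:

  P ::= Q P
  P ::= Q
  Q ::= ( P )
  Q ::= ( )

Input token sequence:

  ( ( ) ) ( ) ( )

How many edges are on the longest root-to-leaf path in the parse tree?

4

[P [Q ( [P [Q ( )]] )] [P [Q ( )] [P [Q ( )]]]]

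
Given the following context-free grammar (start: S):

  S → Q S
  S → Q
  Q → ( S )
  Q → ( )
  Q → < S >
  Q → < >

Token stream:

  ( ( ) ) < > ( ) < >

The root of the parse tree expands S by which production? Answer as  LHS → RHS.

S → Q S

[S [Q ( [S [Q ( )]] )] [S [Q < >] [S [Q ( )] [S [Q < >]]]]]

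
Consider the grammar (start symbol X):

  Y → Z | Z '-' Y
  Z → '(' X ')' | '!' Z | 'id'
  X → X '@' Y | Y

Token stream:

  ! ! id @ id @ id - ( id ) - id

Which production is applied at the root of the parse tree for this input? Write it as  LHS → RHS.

X → X '@' Y

[X [X [X [Y [Z ! [Z ! [Z id]]]]] @ [Y [Z id]]] @ [Y [Z id] - [Y [Z ( [X [Y [Z id]]] )] - [Y [Z id]]]]]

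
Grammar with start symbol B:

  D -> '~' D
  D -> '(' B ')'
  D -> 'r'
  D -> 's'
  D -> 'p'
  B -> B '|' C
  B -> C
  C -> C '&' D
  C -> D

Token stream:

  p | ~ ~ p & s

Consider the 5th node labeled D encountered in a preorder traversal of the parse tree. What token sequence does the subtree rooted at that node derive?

s

[B [B [C [D p]]] | [C [C [D ~ [D ~ [D p]]]] & [D s]]]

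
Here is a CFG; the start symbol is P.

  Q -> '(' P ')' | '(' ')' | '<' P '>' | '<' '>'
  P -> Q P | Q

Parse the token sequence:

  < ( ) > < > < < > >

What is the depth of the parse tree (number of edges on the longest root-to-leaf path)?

6

[P [Q < [P [Q ( )]] >] [P [Q < >] [P [Q < [P [Q < >]] >]]]]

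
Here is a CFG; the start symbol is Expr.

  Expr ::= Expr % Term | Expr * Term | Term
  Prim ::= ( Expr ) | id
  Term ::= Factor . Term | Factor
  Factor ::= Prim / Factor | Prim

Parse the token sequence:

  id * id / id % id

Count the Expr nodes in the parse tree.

3

[Expr [Expr [Expr [Term [Factor [Prim id]]]] * [Term [Factor [Prim id] / [Factor [Prim id]]]]] % [Term [Factor [Prim id]]]]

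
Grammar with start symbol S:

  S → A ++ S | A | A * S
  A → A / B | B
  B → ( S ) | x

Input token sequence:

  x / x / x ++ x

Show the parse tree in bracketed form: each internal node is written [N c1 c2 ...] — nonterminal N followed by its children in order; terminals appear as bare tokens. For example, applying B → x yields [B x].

[S [A [A [A [B x]] / [B x]] / [B x]] ++ [S [A [B x]]]]

S
A ++ S
A / B ++ S
A / B / B ++ S
B / B / B ++ S
x / B / B ++ S
x / x / B ++ S
x / x / x ++ S
x / x / x ++ A
x / x / x ++ B
x / x / x ++ x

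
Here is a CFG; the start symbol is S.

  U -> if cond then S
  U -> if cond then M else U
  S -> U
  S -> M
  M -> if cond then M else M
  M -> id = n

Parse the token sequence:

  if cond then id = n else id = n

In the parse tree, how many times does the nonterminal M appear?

[S [M if cond then [M id = n] else [M id = n]]]

3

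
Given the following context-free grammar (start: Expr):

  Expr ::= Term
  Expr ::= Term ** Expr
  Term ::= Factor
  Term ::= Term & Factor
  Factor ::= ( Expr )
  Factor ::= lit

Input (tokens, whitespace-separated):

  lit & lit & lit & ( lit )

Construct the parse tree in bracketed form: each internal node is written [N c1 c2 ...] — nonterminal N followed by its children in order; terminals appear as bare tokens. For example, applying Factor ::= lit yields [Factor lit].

[Expr [Term [Term [Term [Term [Factor lit]] & [Factor lit]] & [Factor lit]] & [Factor ( [Expr [Term [Factor lit]]] )]]]

Expr
Term
Term & Factor
Term & Factor & Factor
Term & Factor & Factor & Factor
Factor & Factor & Factor & Factor
lit & Factor & Factor & Factor
lit & lit & Factor & Factor
lit & lit & lit & Factor
lit & lit & lit & ( Expr )
lit & lit & lit & ( Term )
lit & lit & lit & ( Factor )
lit & lit & lit & ( lit )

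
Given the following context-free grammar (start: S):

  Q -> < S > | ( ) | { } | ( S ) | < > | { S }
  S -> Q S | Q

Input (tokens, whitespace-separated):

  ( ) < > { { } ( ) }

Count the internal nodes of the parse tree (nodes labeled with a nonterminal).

10

[S [Q ( )] [S [Q < >] [S [Q { [S [Q { }] [S [Q ( )]]] }]]]]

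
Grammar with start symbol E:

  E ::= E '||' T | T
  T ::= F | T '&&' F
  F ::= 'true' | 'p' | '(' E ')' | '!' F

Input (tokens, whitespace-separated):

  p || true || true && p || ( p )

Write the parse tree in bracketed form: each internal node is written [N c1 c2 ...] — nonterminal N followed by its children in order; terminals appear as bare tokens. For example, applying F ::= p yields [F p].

E
E || T
E || T || T
E || T || T || T
T || T || T || T
F || T || T || T
p || T || T || T
p || F || T || T
p || true || T || T
p || true || T && F || T
p || true || F && F || T
p || true || true && F || T
p || true || true && p || T
p || true || true && p || F
p || true || true && p || ( E )
p || true || true && p || ( T )
p || true || true && p || ( F )
p || true || true && p || ( p )

[E [E [E [E [T [F p]]] || [T [F true]]] || [T [T [F true]] && [F p]]] || [T [F ( [E [T [F p]]] )]]]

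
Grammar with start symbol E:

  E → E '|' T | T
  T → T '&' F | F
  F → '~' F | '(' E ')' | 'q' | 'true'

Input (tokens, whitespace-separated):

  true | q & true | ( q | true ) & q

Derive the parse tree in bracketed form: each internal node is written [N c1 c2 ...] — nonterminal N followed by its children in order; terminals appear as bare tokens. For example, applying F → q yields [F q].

[E [E [E [T [F true]]] | [T [T [F q]] & [F true]]] | [T [T [F ( [E [E [T [F q]]] | [T [F true]]] )]] & [F q]]]

E
E | T
E | T | T
T | T | T
F | T | T
true | T | T
true | T & F | T
true | F & F | T
true | q & F | T
true | q & true | T
true | q & true | T & F
true | q & true | F & F
true | q & true | ( E ) & F
true | q & true | ( E | T ) & F
true | q & true | ( T | T ) & F
true | q & true | ( F | T ) & F
true | q & true | ( q | T ) & F
true | q & true | ( q | F ) & F
true | q & true | ( q | true ) & F
true | q & true | ( q | true ) & q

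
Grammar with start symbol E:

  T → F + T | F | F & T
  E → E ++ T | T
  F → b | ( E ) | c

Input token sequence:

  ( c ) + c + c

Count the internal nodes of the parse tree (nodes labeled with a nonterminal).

10

[E [T [F ( [E [T [F c]]] )] + [T [F c] + [T [F c]]]]]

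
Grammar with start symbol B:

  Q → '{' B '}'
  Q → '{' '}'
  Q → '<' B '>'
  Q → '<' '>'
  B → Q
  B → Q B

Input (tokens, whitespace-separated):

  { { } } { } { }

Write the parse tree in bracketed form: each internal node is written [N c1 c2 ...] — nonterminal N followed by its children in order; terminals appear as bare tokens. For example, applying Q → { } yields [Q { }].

[B [Q { [B [Q { }]] }] [B [Q { }] [B [Q { }]]]]

B
Q B
{ B } B
{ Q } B
{ { } } B
{ { } } Q B
{ { } } { } B
{ { } } { } Q
{ { } } { } { }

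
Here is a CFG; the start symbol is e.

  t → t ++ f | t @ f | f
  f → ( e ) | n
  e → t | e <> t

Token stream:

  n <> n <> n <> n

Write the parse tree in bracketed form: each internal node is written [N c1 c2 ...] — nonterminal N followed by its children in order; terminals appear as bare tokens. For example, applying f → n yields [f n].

[e [e [e [e [t [f n]]] <> [t [f n]]] <> [t [f n]]] <> [t [f n]]]

e
e <> t
e <> t <> t
e <> t <> t <> t
t <> t <> t <> t
f <> t <> t <> t
n <> t <> t <> t
n <> f <> t <> t
n <> n <> t <> t
n <> n <> f <> t
n <> n <> n <> t
n <> n <> n <> f
n <> n <> n <> n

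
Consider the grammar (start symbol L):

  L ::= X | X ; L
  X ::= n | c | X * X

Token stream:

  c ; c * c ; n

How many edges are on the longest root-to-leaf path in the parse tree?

[L [X c] ; [L [X [X c] * [X c]] ; [L [X n]]]]

4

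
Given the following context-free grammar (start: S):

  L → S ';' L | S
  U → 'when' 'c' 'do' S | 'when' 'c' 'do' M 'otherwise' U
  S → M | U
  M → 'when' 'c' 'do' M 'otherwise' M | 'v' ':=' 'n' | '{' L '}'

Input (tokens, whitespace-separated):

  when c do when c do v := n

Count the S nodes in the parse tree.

[S [U when c do [S [U when c do [S [M v := n]]]]]]

3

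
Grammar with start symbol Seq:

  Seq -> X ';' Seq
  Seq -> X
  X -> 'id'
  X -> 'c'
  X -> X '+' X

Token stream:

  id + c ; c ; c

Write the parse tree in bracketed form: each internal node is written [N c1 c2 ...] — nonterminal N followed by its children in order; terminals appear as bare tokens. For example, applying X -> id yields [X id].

Seq
X ; Seq
X + X ; Seq
id + X ; Seq
id + c ; Seq
id + c ; X ; Seq
id + c ; c ; Seq
id + c ; c ; X
id + c ; c ; c

[Seq [X [X id] + [X c]] ; [Seq [X c] ; [Seq [X c]]]]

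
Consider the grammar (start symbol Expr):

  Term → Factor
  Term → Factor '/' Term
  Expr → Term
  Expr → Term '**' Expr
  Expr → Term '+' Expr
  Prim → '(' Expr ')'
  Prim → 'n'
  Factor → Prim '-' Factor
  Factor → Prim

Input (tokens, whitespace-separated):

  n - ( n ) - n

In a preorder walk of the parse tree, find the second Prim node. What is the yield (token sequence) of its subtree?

[Expr [Term [Factor [Prim n] - [Factor [Prim ( [Expr [Term [Factor [Prim n]]]] )] - [Factor [Prim n]]]]]]

( n )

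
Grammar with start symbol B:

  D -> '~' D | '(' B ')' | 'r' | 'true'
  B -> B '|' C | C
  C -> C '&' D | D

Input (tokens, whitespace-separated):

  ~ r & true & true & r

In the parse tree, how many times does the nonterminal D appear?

5

[B [C [C [C [C [D ~ [D r]]] & [D true]] & [D true]] & [D r]]]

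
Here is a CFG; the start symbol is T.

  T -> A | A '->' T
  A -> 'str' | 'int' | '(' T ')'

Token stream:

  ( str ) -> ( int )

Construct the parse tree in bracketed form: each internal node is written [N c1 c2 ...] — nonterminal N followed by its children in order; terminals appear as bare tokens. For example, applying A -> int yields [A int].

[T [A ( [T [A str]] )] -> [T [A ( [T [A int]] )]]]

T
A -> T
( T ) -> T
( A ) -> T
( str ) -> T
( str ) -> A
( str ) -> ( T )
( str ) -> ( A )
( str ) -> ( int )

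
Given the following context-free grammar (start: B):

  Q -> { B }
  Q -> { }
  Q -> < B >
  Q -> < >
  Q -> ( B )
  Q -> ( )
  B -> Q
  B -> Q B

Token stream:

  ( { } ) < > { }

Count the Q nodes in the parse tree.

[B [Q ( [B [Q { }]] )] [B [Q < >] [B [Q { }]]]]

4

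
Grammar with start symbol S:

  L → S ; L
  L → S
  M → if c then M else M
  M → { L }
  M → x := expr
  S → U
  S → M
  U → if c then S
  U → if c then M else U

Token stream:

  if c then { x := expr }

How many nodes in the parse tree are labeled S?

3

[S [U if c then [S [M { [L [S [M x := expr]]] }]]]]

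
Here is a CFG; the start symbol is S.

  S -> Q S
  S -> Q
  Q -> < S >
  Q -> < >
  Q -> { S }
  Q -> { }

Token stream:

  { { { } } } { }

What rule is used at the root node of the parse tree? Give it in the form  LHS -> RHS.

[S [Q { [S [Q { [S [Q { }]] }]] }] [S [Q { }]]]

S -> Q S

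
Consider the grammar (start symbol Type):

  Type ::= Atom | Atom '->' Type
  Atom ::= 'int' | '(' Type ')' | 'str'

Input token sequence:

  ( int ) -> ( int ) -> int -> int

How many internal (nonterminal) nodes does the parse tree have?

[Type [Atom ( [Type [Atom int]] )] -> [Type [Atom ( [Type [Atom int]] )] -> [Type [Atom int] -> [Type [Atom int]]]]]

12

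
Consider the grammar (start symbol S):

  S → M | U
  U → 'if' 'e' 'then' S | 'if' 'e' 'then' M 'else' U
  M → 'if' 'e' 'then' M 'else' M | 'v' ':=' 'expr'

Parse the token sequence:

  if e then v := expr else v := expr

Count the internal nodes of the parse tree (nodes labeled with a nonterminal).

4

[S [M if e then [M v := expr] else [M v := expr]]]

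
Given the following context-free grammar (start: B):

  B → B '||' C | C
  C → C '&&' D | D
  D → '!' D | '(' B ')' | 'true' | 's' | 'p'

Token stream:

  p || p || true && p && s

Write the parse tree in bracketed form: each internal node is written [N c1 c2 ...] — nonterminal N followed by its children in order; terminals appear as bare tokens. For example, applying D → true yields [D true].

[B [B [B [C [D p]]] || [C [D p]]] || [C [C [C [D true]] && [D p]] && [D s]]]

B
B || C
B || C || C
C || C || C
D || C || C
p || C || C
p || D || C
p || p || C
p || p || C && D
p || p || C && D && D
p || p || D && D && D
p || p || true && D && D
p || p || true && p && D
p || p || true && p && s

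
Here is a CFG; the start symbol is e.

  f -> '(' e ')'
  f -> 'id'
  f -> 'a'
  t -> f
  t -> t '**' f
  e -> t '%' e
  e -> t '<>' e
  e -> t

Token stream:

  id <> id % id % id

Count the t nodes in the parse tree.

4

[e [t [f id]] <> [e [t [f id]] % [e [t [f id]] % [e [t [f id]]]]]]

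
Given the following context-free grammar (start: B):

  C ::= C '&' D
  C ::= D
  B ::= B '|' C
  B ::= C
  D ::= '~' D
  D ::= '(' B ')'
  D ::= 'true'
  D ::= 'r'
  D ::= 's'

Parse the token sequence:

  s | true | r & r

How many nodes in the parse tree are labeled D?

4

[B [B [B [C [D s]]] | [C [D true]]] | [C [C [D r]] & [D r]]]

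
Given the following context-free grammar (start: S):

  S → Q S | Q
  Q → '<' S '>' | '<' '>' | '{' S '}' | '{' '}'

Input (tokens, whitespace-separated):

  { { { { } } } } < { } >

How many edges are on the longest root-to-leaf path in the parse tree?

[S [Q { [S [Q { [S [Q { [S [Q { }]] }]] }]] }] [S [Q < [S [Q { }]] >]]]

8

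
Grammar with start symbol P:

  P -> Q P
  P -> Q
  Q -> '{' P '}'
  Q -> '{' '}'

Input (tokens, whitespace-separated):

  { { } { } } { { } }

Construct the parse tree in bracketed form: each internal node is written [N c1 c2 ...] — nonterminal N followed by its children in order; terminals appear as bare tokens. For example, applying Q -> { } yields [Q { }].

[P [Q { [P [Q { }] [P [Q { }]]] }] [P [Q { [P [Q { }]] }]]]

P
Q P
{ P } P
{ Q P } P
{ { } P } P
{ { } Q } P
{ { } { } } P
{ { } { } } Q
{ { } { } } { P }
{ { } { } } { Q }
{ { } { } } { { } }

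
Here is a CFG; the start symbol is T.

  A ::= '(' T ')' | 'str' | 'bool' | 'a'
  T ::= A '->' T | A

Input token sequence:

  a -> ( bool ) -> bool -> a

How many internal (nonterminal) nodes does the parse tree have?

[T [A a] -> [T [A ( [T [A bool]] )] -> [T [A bool] -> [T [A a]]]]]

10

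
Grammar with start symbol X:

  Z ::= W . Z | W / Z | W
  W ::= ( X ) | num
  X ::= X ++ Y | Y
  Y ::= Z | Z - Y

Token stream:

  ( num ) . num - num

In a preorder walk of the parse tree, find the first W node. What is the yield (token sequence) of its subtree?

( num )

[X [Y [Z [W ( [X [Y [Z [W num]]]] )] . [Z [W num]]] - [Y [Z [W num]]]]]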